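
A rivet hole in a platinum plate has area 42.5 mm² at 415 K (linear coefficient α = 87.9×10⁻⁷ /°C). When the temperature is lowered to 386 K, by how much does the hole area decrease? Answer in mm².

ΔA = 0.0217 mm²

Area coefficient ≈ 2α; |ΔT| = 29 K
ΔA = 2αA₀ΔT = 2(87.9×10⁻⁷)(42.5)(29) = 0.0217 mm²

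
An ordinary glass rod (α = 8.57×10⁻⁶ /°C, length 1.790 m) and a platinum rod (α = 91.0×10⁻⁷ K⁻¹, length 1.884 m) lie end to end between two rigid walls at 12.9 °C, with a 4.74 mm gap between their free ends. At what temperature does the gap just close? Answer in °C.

Gap closes when ΔL₁ + ΔL₂ = 4.74 mm = 4.74×10⁻³ m
(α₁L₁ + α₂L₂)ΔT = g
α₁L₁ + α₂L₂ = 8.57×10⁻⁶×1.790 + 91.0×10⁻⁷×1.884 = 3.24847×10⁻⁵ m/K
ΔT = 4.74×10⁻³ / 3.24847×10⁻⁵ = 145.91 K
T = 12.9 + 145.91 = 158.81 °C

T = 159 °C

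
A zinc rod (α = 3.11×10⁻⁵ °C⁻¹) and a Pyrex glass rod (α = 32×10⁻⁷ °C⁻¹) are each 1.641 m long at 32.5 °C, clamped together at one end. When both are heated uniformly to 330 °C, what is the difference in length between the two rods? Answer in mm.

13.6 mm

ΔT = 297.5 K
zinc: ΔL = 3.11×10⁻⁵ × 1.641 m × 297.5 = 1.5183×10⁻² m = 15.183 mm
Pyrex glass: ΔL = 32×10⁻⁷ × 1.641 m × 297.5 = 1.5622×10⁻³ m = 1.5622 mm
difference = 15.183 − 1.5622 = 13.6208 mm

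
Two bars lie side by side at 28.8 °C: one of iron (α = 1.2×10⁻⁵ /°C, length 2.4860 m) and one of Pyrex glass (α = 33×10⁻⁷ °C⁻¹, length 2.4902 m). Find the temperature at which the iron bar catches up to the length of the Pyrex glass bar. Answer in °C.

T = 223.1 °C

L₁(1 + α₁ΔT) = L₂(1 + α₂ΔT) ⇒ ΔT = (L₂ − L₁)/(α₁L₁ − α₂L₂)
L₂ − L₁ = 2.4902 − 2.4860 = 4.20×10⁻³ m
α₁L₁ − α₂L₂ = 1.2×10⁻⁵×2.4860 − 33×10⁻⁷×2.4902 = 2.161434×10⁻⁵ m/K
ΔT = 4.20×10⁻³ / 2.161434×10⁻⁵ = 194.315 K
T = 28.8 + 194.315 = 223.115 °C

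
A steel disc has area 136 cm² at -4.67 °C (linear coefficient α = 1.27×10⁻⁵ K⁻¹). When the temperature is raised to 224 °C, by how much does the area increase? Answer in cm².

Area coefficient ≈ 2α; |ΔT| = 228.67 K
ΔA = 2αA₀ΔT = 2(1.27×10⁻⁵)(136)(228.67) = 0.790 cm²

ΔA = 0.790 cm²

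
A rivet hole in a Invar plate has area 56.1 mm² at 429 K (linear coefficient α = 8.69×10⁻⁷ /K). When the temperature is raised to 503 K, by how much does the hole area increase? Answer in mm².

Area coefficient ≈ 2α; |ΔT| = 74 K
ΔA = 2αA₀ΔT = 2(8.69×10⁻⁷)(56.1)(74) = 7.22×10⁻³ mm²

ΔA = 0.00722 mm²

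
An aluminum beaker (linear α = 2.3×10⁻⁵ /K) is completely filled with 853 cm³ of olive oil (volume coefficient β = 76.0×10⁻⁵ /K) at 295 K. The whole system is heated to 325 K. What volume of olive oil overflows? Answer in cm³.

17.7 cm³

The beaker also expands: β_container ≈ 3α = 6.9×10⁻⁵ /K
Net overflow = V₀(β_liq − 3α_cont)ΔT
β − 3α = 7.60×10⁻⁴ − 6.9×10⁻⁵ = 6.91×10⁻⁴ /K; ΔT = 30 K
ΔV = 853 × 6.91×10⁻⁴ × 30 = 17.7 cm³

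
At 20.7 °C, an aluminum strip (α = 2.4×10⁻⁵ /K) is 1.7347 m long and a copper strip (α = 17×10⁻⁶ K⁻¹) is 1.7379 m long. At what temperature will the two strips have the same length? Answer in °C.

T = 285.4 °C

L₁(1 + α₁ΔT) = L₂(1 + α₂ΔT) ⇒ ΔT = (L₂ − L₁)/(α₁L₁ − α₂L₂)
L₂ − L₁ = 1.7379 − 1.7347 = 3.20×10⁻³ m
α₁L₁ − α₂L₂ = 2.4×10⁻⁵×1.7347 − 17×10⁻⁶×1.7379 = 1.20885×10⁻⁵ m/K
ΔT = 3.20×10⁻³ / 1.20885×10⁻⁵ = 264.714 K
T = 20.7 + 264.714 = 285.414 °C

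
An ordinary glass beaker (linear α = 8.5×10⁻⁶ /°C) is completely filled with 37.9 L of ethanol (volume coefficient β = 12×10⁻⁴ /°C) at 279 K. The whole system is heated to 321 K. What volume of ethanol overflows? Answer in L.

1.87 L

The beaker also expands: β_container ≈ 3α = 2.55×10⁻⁵ /K
Net overflow = V₀(β_liq − 3α_cont)ΔT
β − 3α = 1.20×10⁻³ − 2.55×10⁻⁵ = 1.1745×10⁻³ /K; ΔT = 42 K
ΔV = 37.9 × 1.1745×10⁻³ × 42 = 1.87 L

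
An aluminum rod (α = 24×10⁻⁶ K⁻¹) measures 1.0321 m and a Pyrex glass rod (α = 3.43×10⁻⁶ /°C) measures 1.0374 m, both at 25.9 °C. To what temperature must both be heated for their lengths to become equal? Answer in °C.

T = 275.8 °C

L₁(1 + α₁ΔT) = L₂(1 + α₂ΔT) ⇒ ΔT = (L₂ − L₁)/(α₁L₁ − α₂L₂)
L₂ − L₁ = 1.0374 − 1.0321 = 5.30×10⁻³ m
α₁L₁ − α₂L₂ = 24×10⁻⁶×1.0321 − 3.43×10⁻⁶×1.0374 = 2.1212118×10⁻⁵ m/K
ΔT = 5.30×10⁻³ / 2.1212118×10⁻⁵ = 249.857 K
T = 25.9 + 249.857 = 275.757 °C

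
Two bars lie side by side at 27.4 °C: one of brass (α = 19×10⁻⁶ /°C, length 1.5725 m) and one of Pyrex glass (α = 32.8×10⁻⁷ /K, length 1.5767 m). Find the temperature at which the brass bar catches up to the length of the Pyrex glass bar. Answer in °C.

L₁(1 + α₁ΔT) = L₂(1 + α₂ΔT) ⇒ ΔT = (L₂ − L₁)/(α₁L₁ − α₂L₂)
L₂ − L₁ = 1.5767 − 1.5725 = 4.20×10⁻³ m
α₁L₁ − α₂L₂ = 19×10⁻⁶×1.5725 − 32.8×10⁻⁷×1.5767 = 2.4705924×10⁻⁵ m/K
ΔT = 4.20×10⁻³ / 2.4705924×10⁻⁵ = 170.000 K
T = 27.4 + 170.000 = 197.400 °C

T = 197.4 °C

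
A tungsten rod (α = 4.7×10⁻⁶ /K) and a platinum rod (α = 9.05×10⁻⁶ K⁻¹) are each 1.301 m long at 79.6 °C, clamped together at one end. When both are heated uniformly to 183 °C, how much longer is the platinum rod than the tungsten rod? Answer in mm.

0.585 mm

ΔT = 103.4 K
tungsten: ΔL = 4.7×10⁻⁶ × 1.301 m × 103.4 = 6.3226×10⁻⁴ m = 0.63226 mm
platinum: ΔL = 9.05×10⁻⁶ × 1.301 m × 103.4 = 1.2174×10⁻³ m = 1.2174 mm
difference = 1.2174 − 0.63226 = 0.58514 mm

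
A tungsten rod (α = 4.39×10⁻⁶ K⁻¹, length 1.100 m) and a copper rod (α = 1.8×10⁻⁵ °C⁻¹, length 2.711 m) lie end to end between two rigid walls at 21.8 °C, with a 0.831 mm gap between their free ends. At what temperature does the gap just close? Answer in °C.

Gap closes when ΔL₁ + ΔL₂ = 0.831 mm = 8.31×10⁻⁴ m
(α₁L₁ + α₂L₂)ΔT = g
α₁L₁ + α₂L₂ = 4.39×10⁻⁶×1.100 + 1.8×10⁻⁵×2.711 = 5.3627×10⁻⁵ m/K
ΔT = 8.31×10⁻⁴ / 5.3627×10⁻⁵ = 15.496 K
T = 21.8 + 15.496 = 37.296 °C

T = 37.3 °C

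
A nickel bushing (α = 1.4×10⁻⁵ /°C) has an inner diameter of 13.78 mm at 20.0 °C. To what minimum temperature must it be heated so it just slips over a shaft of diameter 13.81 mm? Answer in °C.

Required Δd = 13.81 − 13.78 = 0.03 mm
Δd = αd₀ΔT ⇒ ΔT = Δd/(αd₀) = 0.03 / (1.4×10⁻⁵ × 13.78) = 155.50 K
T_min = 20.0 + 155.50 = 175.50 °C

T = 176 °C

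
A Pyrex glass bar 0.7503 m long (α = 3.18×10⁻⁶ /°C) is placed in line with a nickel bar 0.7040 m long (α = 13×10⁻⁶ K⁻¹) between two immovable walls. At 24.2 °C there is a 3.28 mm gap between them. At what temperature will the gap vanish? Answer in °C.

Gap closes when ΔL₁ + ΔL₂ = 3.28 mm = 3.28×10⁻³ m
(α₁L₁ + α₂L₂)ΔT = g
α₁L₁ + α₂L₂ = 3.18×10⁻⁶×0.7503 + 13×10⁻⁶×0.7040 = 1.1537954×10⁻⁵ m/K
ΔT = 3.28×10⁻³ / 1.1537954×10⁻⁵ = 284.28 K
T = 24.2 + 284.28 = 308.48 °C

T = 308 °C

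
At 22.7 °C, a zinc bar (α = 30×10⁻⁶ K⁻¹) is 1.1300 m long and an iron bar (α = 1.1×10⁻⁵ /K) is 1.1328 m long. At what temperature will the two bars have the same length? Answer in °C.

T = 153.3 °C

L₁(1 + α₁ΔT) = L₂(1 + α₂ΔT) ⇒ ΔT = (L₂ − L₁)/(α₁L₁ − α₂L₂)
L₂ − L₁ = 1.1328 − 1.1300 = 2.80×10⁻³ m
α₁L₁ − α₂L₂ = 30×10⁻⁶×1.1300 − 1.1×10⁻⁵×1.1328 = 2.14392×10⁻⁵ m/K
ΔT = 2.80×10⁻³ / 2.14392×10⁻⁵ = 130.602 K
T = 22.7 + 130.602 = 153.302 °C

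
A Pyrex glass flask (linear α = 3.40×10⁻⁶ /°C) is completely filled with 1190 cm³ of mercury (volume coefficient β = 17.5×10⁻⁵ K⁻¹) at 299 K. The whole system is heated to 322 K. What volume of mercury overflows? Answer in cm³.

The flask also expands: β_container ≈ 3α = 1.02×10⁻⁵ /K
Net overflow = V₀(β_liq − 3α_cont)ΔT
β − 3α = 1.75×10⁻⁴ − 1.02×10⁻⁵ = 1.648×10⁻⁴ /K; ΔT = 23 K
ΔV = 1190 × 1.648×10⁻⁴ × 23 = 4.51 cm³

4.51 cm³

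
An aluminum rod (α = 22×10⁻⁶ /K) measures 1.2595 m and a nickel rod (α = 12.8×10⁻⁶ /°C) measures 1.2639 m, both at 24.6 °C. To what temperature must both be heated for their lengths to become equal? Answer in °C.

L₁(1 + α₁ΔT) = L₂(1 + α₂ΔT) ⇒ ΔT = (L₂ − L₁)/(α₁L₁ − α₂L₂)
L₂ − L₁ = 1.2639 − 1.2595 = 4.40×10⁻³ m
α₁L₁ − α₂L₂ = 22×10⁻⁶×1.2595 − 12.8×10⁻⁶×1.2639 = 1.153108×10⁻⁵ m/K
ΔT = 4.40×10⁻³ / 1.153108×10⁻⁵ = 381.577 K
T = 24.6 + 381.577 = 406.177 °C

T = 406.2 °C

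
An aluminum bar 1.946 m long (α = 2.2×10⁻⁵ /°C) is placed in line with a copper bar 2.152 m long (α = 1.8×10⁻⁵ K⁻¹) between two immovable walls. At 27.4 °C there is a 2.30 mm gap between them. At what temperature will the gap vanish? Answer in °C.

Gap closes when ΔL₁ + ΔL₂ = 2.30 mm = 2.30×10⁻³ m
(α₁L₁ + α₂L₂)ΔT = g
α₁L₁ + α₂L₂ = 2.2×10⁻⁵×1.946 + 1.8×10⁻⁵×2.152 = 8.1548×10⁻⁵ m/K
ΔT = 2.30×10⁻³ / 8.1548×10⁻⁵ = 28.204 K
T = 27.4 + 28.204 = 55.604 °C

T = 55.6 °C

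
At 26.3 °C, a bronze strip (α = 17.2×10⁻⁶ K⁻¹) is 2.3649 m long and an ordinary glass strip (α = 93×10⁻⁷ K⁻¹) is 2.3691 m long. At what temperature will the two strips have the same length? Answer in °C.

T = 251.6 °C

Equal length when α₁L₁ΔT − α₂L₂ΔT = L₂ − L₁ = 4.20×10⁻³ m
α₁L₁ = 4.067628×10⁻⁵, α₂L₂ = 2.203263×10⁻⁵ → Δ(αL) = 1.864365×10⁻⁵ m/K
ΔT = 4.20×10⁻³ / 1.864365×10⁻⁵ = 225.278 K, so T = 26.3 + 225.278 = 251.578 °C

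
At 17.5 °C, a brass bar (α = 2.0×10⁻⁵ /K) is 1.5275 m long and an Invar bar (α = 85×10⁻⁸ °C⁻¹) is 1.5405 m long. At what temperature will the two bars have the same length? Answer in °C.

T = 462.1 °C

L₁(1 + α₁ΔT) = L₂(1 + α₂ΔT) ⇒ ΔT = (L₂ − L₁)/(α₁L₁ − α₂L₂)
L₂ − L₁ = 1.5405 − 1.5275 = 1.30×10⁻² m
α₁L₁ − α₂L₂ = 2.0×10⁻⁵×1.5275 − 85×10⁻⁸×1.5405 = 2.9240575×10⁻⁵ m/K
ΔT = 1.30×10⁻² / 2.9240575×10⁻⁵ = 444.588 K
T = 17.5 + 444.588 = 462.088 °C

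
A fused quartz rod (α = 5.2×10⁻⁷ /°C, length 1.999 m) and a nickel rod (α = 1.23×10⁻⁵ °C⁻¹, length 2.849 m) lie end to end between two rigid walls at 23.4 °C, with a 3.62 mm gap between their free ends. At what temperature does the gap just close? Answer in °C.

α₁L₁ = 1.03948×10⁻⁶ m/K, α₂L₂ = 3.50427×10⁻⁵ m/K → total 3.608218×10⁻⁵ m/K
ΔT = g/(α₁L₁+α₂L₂) = 3.62×10⁻³ / 3.608218×10⁻⁵ = 100.33 K
T = 23.4 + 100.33 = 123.73 °C

T = 124 °C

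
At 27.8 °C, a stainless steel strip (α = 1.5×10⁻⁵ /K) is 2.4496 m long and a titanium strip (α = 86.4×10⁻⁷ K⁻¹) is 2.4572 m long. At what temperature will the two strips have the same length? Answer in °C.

T = 517.7 °C

L₁(1 + α₁ΔT) = L₂(1 + α₂ΔT) ⇒ ΔT = (L₂ − L₁)/(α₁L₁ − α₂L₂)
L₂ − L₁ = 2.4572 − 2.4496 = 7.60×10⁻³ m
α₁L₁ − α₂L₂ = 1.5×10⁻⁵×2.4496 − 86.4×10⁻⁷×2.4572 = 1.5513792×10⁻⁵ m/K
ΔT = 7.60×10⁻³ / 1.5513792×10⁻⁵ = 489.887 K
T = 27.8 + 489.887 = 517.687 °C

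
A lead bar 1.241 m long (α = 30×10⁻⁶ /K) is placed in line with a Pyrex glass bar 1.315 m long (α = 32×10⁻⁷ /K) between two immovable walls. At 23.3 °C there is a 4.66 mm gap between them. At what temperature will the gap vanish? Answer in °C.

Gap closes when ΔL₁ + ΔL₂ = 4.66 mm = 4.66×10⁻³ m
(α₁L₁ + α₂L₂)ΔT = g
α₁L₁ + α₂L₂ = 30×10⁻⁶×1.241 + 32×10⁻⁷×1.315 = 4.1438×10⁻⁵ m/K
ΔT = 4.66×10⁻³ / 4.1438×10⁻⁵ = 112.46 K
T = 23.3 + 112.46 = 135.76 °C

T = 136 °C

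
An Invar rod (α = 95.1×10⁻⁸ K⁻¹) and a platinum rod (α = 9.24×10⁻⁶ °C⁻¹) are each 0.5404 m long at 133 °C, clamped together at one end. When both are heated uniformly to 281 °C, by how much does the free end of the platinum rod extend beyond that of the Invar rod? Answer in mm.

0.663 mm

ΔT = 148 K
Invar: ΔL = 95.1×10⁻⁸ × 0.5404 m × 148 = 7.6060×10⁻⁵ m = 0.076060 mm
platinum: ΔL = 9.24×10⁻⁶ × 0.5404 m × 148 = 7.3901×10⁻⁴ m = 0.73901 mm
difference = 0.73901 − 0.076060 = 0.66295 mm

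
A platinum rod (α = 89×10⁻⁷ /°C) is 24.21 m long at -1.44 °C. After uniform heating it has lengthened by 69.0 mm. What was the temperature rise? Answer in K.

ΔT = 320 K

ΔL = αL₀ΔT ⇒ ΔT = ΔL / (αL₀)
ΔT = 69.0×10⁻³ m / (89×10⁻⁷ × 24.21 m) = 320.23 K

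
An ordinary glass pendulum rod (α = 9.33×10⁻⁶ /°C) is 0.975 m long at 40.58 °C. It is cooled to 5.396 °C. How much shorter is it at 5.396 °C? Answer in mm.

ΔL = 0.320 mm

|ΔT| = |5.396 − 40.58| = 35.184 K
ΔL = αL₀ΔT = (9.33×10⁻⁶)(0.975)(35.184) = 3.20×10⁻⁴ m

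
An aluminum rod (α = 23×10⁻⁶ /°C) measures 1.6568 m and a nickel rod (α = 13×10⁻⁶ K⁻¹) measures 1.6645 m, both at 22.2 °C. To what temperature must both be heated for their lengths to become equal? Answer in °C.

T = 489.8 °C

Equal length when α₁L₁ΔT − α₂L₂ΔT = L₂ − L₁ = 7.70×10⁻³ m
α₁L₁ = 3.81064×10⁻⁵, α₂L₂ = 2.16385×10⁻⁵ → Δ(αL) = 1.64679×10⁻⁵ m/K
ΔT = 7.70×10⁻³ / 1.64679×10⁻⁵ = 467.576 K, so T = 22.2 + 467.576 = 489.776 °C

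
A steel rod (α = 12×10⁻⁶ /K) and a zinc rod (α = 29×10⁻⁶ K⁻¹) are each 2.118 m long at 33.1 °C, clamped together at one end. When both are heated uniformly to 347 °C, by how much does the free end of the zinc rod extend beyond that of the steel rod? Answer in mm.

ΔT = 313.9 K
steel: ΔL = 12×10⁻⁶ × 2.118 m × 313.9 = 7.9781×10⁻³ m = 7.9781 mm
zinc: ΔL = 29×10⁻⁶ × 2.118 m × 313.9 = 1.9280×10⁻² m = 19.280 mm
difference = 19.280 − 7.9781 = 11.3019 mm

11.3 mm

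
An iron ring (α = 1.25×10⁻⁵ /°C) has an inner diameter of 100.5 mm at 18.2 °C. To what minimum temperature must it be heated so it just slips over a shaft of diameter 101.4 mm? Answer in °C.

T = 735 °C

Required Δd = 101.4 − 100.5 = 0.9 mm
Δd = αd₀ΔT ⇒ ΔT = Δd/(αd₀) = 0.9 / (1.25×10⁻⁵ × 100.5) = 716.42 K
T_min = 18.2 + 716.42 = 734.62 °C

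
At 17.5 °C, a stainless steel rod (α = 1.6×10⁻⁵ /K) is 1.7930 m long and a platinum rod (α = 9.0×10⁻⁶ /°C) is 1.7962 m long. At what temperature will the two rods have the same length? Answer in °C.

T = 273.0 °C

L₁(1 + α₁ΔT) = L₂(1 + α₂ΔT) ⇒ ΔT = (L₂ − L₁)/(α₁L₁ − α₂L₂)
L₂ − L₁ = 1.7962 − 1.7930 = 3.20×10⁻³ m
α₁L₁ − α₂L₂ = 1.6×10⁻⁵×1.7930 − 9.0×10⁻⁶×1.7962 = 1.25222×10⁻⁵ m/K
ΔT = 3.20×10⁻³ / 1.25222×10⁻⁵ = 255.546 K
T = 17.5 + 255.546 = 273.046 °C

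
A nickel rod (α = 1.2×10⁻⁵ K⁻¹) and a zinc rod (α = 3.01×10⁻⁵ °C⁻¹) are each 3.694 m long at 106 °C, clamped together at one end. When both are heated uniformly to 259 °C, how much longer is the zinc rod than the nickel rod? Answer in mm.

ΔT = 153 K
nickel: ΔL = 1.2×10⁻⁵ × 3.694 m × 153 = 6.7822×10⁻³ m = 6.7822 mm
zinc: ΔL = 3.01×10⁻⁵ × 3.694 m × 153 = 1.7012×10⁻² m = 17.012 mm
difference = 17.012 − 6.7822 = 10.2298 mm

10.2 mm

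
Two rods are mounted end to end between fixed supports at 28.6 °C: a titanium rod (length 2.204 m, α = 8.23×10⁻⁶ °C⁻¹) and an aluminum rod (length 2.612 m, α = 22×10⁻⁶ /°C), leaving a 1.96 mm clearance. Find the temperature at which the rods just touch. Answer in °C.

T = 54.5 °C

Gap closes when ΔL₁ + ΔL₂ = 1.96 mm = 1.96×10⁻³ m
(α₁L₁ + α₂L₂)ΔT = g
α₁L₁ + α₂L₂ = 8.23×10⁻⁶×2.204 + 22×10⁻⁶×2.612 = 7.560292×10⁻⁵ m/K
ΔT = 1.96×10⁻³ / 7.560292×10⁻⁵ = 25.925 K
T = 28.6 + 25.925 = 54.525 °C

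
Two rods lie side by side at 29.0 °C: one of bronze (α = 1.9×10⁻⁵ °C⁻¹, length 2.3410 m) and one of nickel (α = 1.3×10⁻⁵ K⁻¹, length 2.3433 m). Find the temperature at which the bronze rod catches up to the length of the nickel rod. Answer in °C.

L₁(1 + α₁ΔT) = L₂(1 + α₂ΔT) ⇒ ΔT = (L₂ − L₁)/(α₁L₁ − α₂L₂)
L₂ − L₁ = 2.3433 − 2.3410 = 2.30×10⁻³ m
α₁L₁ − α₂L₂ = 1.9×10⁻⁵×2.3410 − 1.3×10⁻⁵×2.3433 = 1.40161×10⁻⁵ m/K
ΔT = 2.30×10⁻³ / 1.40161×10⁻⁵ = 164.097 K
T = 29.0 + 164.097 = 193.097 °C

T = 193.1 °C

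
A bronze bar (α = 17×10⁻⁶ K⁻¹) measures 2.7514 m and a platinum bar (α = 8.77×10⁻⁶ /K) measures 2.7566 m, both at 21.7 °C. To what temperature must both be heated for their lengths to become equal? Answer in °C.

Equal length when α₁L₁ΔT − α₂L₂ΔT = L₂ − L₁ = 5.20×10⁻³ m
α₁L₁ = 4.67738×10⁻⁵, α₂L₂ = 2.4175382×10⁻⁵ → Δ(αL) = 2.2598418×10⁻⁵ m/K
ΔT = 5.20×10⁻³ / 2.2598418×10⁻⁵ = 230.105 K, so T = 21.7 + 230.105 = 251.805 °C

T = 251.8 °C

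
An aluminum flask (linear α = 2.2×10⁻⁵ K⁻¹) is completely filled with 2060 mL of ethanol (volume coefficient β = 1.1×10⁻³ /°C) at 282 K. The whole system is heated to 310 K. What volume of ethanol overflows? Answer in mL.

59.6 mL

The flask also expands: β_container ≈ 3α = 6.6×10⁻⁵ /K
Net overflow = V₀(β_liq − 3α_cont)ΔT
β − 3α = 1.10×10⁻³ − 6.6×10⁻⁵ = 1.034×10⁻³ /K; ΔT = 28 K
ΔV = 2060 × 1.034×10⁻³ × 28 = 59.6 mL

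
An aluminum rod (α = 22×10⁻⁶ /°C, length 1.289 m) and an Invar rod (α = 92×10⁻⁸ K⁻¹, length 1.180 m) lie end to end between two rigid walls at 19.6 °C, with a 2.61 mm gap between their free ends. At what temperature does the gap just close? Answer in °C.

T = 108 °C

Gap closes when ΔL₁ + ΔL₂ = 2.61 mm = 2.61×10⁻³ m
(α₁L₁ + α₂L₂)ΔT = g
α₁L₁ + α₂L₂ = 22×10⁻⁶×1.289 + 92×10⁻⁸×1.180 = 2.94436×10⁻⁵ m/K
ΔT = 2.61×10⁻³ / 2.94436×10⁻⁵ = 88.64 K
T = 19.6 + 88.64 = 108.24 °C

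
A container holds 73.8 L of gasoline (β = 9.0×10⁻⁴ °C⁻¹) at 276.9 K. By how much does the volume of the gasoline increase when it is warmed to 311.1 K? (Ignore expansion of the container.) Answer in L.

|ΔT| = |311.1 − 276.9| = 34.2 K
ΔV = βV₀ΔT = (9.0×10⁻⁴)(73.8)(34.2) = 2.27 L

ΔV = 2.27 L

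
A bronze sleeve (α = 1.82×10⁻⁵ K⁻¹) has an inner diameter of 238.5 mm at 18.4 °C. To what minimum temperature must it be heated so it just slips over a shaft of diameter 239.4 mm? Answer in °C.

T = 226 °C

Required Δd = 239.4 − 238.5 = 0.9 mm
Δd = αd₀ΔT ⇒ ΔT = Δd/(αd₀) = 0.9 / (1.82×10⁻⁵ × 238.5) = 207.34 K
T_min = 18.4 + 207.34 = 225.74 °C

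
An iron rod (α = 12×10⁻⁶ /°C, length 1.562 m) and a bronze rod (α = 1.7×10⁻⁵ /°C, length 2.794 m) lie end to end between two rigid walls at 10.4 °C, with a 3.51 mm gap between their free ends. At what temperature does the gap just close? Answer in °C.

T = 63.4 °C

α₁L₁ = 1.8744×10⁻⁵ m/K, α₂L₂ = 4.7498×10⁻⁵ m/K → total 6.6242×10⁻⁵ m/K
ΔT = g/(α₁L₁+α₂L₂) = 3.51×10⁻³ / 6.6242×10⁻⁵ = 52.988 K
T = 10.4 + 52.988 = 63.388 °C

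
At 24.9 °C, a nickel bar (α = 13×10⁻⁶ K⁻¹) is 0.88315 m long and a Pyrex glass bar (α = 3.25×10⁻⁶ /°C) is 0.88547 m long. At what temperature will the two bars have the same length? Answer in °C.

L₁(1 + α₁ΔT) = L₂(1 + α₂ΔT) ⇒ ΔT = (L₂ − L₁)/(α₁L₁ − α₂L₂)
L₂ − L₁ = 0.88547 − 0.88315 = 2.32×10⁻³ m
α₁L₁ − α₂L₂ = 13×10⁻⁶×0.88315 − 3.25×10⁻⁶×0.88547 = 8.6031725×10⁻⁶ m/K
ΔT = 2.32×10⁻³ / 8.6031725×10⁻⁶ = 269.668 K
T = 24.9 + 269.668 = 294.568 °C

T = 294.6 °C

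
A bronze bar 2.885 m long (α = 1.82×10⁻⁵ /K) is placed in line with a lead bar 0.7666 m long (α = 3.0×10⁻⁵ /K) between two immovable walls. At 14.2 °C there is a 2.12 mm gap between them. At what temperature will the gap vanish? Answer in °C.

α₁L₁ = 5.2507×10⁻⁵ m/K, α₂L₂ = 2.2998×10⁻⁵ m/K → total 7.5505×10⁻⁵ m/K
ΔT = g/(α₁L₁+α₂L₂) = 2.12×10⁻³ / 7.5505×10⁻⁵ = 28.078 K
T = 14.2 + 28.078 = 42.278 °C

T = 42.3 °C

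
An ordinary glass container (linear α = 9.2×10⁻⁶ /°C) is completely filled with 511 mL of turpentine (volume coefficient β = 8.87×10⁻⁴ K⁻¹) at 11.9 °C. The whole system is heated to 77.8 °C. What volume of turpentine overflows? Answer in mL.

28.9 mL

The container also expands: β_container ≈ 3α = 2.76×10⁻⁵ /K
Net overflow = V₀(β_liq − 3α_cont)ΔT
β − 3α = 8.87×10⁻⁴ − 2.76×10⁻⁵ = 8.594×10⁻⁴ /K; ΔT = 65.9 K
ΔV = 511 × 8.594×10⁻⁴ × 65.9 = 28.9 mL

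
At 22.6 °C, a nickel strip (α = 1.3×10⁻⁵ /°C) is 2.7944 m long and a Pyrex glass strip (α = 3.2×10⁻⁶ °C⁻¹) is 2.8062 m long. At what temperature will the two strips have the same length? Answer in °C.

L₁(1 + α₁ΔT) = L₂(1 + α₂ΔT) ⇒ ΔT = (L₂ − L₁)/(α₁L₁ − α₂L₂)
L₂ − L₁ = 2.8062 − 2.7944 = 1.18×10⁻² m
α₁L₁ − α₂L₂ = 1.3×10⁻⁵×2.7944 − 3.2×10⁻⁶×2.8062 = 2.734736×10⁻⁵ m/K
ΔT = 1.18×10⁻² / 2.734736×10⁻⁵ = 431.486 K
T = 22.6 + 431.486 = 454.086 °C

T = 454.1 °C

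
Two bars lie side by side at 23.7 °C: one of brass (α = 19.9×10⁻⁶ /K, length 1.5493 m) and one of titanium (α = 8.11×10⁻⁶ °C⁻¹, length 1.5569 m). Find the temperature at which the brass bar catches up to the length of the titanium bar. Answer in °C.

T = 441.2 °C

L₁(1 + α₁ΔT) = L₂(1 + α₂ΔT) ⇒ ΔT = (L₂ − L₁)/(α₁L₁ − α₂L₂)
L₂ − L₁ = 1.5569 − 1.5493 = 7.60×10⁻³ m
α₁L₁ − α₂L₂ = 19.9×10⁻⁶×1.5493 − 8.11×10⁻⁶×1.5569 = 1.8204611×10⁻⁵ m/K
ΔT = 7.60×10⁻³ / 1.8204611×10⁻⁵ = 417.477 K
T = 23.7 + 417.477 = 441.177 °C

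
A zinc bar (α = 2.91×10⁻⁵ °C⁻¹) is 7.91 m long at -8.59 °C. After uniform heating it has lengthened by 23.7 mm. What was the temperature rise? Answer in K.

ΔL = αL₀ΔT ⇒ ΔT = ΔL / (αL₀)
ΔT = 23.7×10⁻³ m / (2.91×10⁻⁵ × 7.91 m) = 102.96 K

ΔT = 103 K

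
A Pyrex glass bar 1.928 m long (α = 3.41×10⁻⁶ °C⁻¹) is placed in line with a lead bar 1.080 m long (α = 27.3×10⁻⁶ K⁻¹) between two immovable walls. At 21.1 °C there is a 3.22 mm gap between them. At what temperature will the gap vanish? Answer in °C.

T = 110 °C

α₁L₁ = 6.57448×10⁻⁶ m/K, α₂L₂ = 2.9484×10⁻⁵ m/K → total 3.605848×10⁻⁵ m/K
ΔT = g/(α₁L₁+α₂L₂) = 3.22×10⁻³ / 3.605848×10⁻⁵ = 89.30 K
T = 21.1 + 89.30 = 110.40 °C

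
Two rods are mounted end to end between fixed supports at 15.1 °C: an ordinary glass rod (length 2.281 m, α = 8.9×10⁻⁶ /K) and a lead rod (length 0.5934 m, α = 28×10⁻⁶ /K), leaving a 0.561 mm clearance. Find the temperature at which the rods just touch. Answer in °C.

T = 30.3 °C

α₁L₁ = 2.03009×10⁻⁵ m/K, α₂L₂ = 1.66152×10⁻⁵ m/K → total 3.69161×10⁻⁵ m/K
ΔT = g/(α₁L₁+α₂L₂) = 5.61×10⁻⁴ / 3.69161×10⁻⁵ = 15.197 K
T = 15.1 + 15.197 = 30.297 °C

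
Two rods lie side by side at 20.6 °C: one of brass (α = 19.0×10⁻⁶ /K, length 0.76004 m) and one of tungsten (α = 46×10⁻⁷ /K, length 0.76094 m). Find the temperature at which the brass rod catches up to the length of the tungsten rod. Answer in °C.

T = 102.9 °C

L₁(1 + α₁ΔT) = L₂(1 + α₂ΔT) ⇒ ΔT = (L₂ − L₁)/(α₁L₁ − α₂L₂)
L₂ − L₁ = 0.76094 − 0.76004 = 9.00×10⁻⁴ m
α₁L₁ − α₂L₂ = 19.0×10⁻⁶×0.76004 − 46×10⁻⁷×0.76094 = 1.0940436×10⁻⁵ m/K
ΔT = 9.00×10⁻⁴ / 1.0940436×10⁻⁵ = 82.264 K
T = 20.6 + 82.264 = 102.864 °C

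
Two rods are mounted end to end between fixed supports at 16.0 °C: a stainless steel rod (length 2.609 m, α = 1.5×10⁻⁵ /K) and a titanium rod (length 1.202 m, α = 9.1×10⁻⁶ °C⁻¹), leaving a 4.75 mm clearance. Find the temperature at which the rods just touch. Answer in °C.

α₁L₁ = 3.9135×10⁻⁵ m/K, α₂L₂ = 1.09382×10⁻⁵ m/K → total 5.00732×10⁻⁵ m/K
ΔT = g/(α₁L₁+α₂L₂) = 4.75×10⁻³ / 5.00732×10⁻⁵ = 94.86 K
T = 16.0 + 94.86 = 110.86 °C

T = 111 °C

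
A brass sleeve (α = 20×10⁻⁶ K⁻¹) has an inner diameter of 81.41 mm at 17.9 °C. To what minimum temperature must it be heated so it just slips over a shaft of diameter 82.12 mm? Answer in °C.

Required Δd = 82.12 − 81.41 = 0.71 mm
Δd = αd₀ΔT ⇒ ΔT = Δd/(αd₀) = 0.71 / (20×10⁻⁶ × 81.41) = 436.06 K
T_min = 17.9 + 436.06 = 453.96 °C

T = 454 °C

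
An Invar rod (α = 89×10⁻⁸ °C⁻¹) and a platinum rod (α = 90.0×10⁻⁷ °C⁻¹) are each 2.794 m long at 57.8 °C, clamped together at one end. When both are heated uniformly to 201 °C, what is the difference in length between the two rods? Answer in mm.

3.24 mm

ΔT = 143.2 K
Invar: ΔL = 89×10⁻⁸ × 2.794 m × 143.2 = 3.5609×10⁻⁴ m = 0.35609 mm
platinum: ΔL = 90.0×10⁻⁷ × 2.794 m × 143.2 = 3.6009×10⁻³ m = 3.6009 mm
difference = 3.6009 − 0.35609 = 3.24481 mm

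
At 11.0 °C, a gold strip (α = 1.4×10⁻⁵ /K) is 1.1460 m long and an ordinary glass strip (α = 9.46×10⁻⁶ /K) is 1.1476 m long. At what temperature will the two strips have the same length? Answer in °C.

T = 319.4 °C

L₁(1 + α₁ΔT) = L₂(1 + α₂ΔT) ⇒ ΔT = (L₂ − L₁)/(α₁L₁ − α₂L₂)
L₂ − L₁ = 1.1476 − 1.1460 = 1.60×10⁻³ m
α₁L₁ − α₂L₂ = 1.4×10⁻⁵×1.1460 − 9.46×10⁻⁶×1.1476 = 5.187704×10⁻⁶ m/K
ΔT = 1.60×10⁻³ / 5.187704×10⁻⁶ = 308.422 K
T = 11.0 + 308.422 = 319.422 °C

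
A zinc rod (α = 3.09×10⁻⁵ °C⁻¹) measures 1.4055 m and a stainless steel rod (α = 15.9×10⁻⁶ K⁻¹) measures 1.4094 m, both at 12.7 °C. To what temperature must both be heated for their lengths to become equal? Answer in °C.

L₁(1 + α₁ΔT) = L₂(1 + α₂ΔT) ⇒ ΔT = (L₂ − L₁)/(α₁L₁ − α₂L₂)
L₂ − L₁ = 1.4094 − 1.4055 = 3.90×10⁻³ m
α₁L₁ − α₂L₂ = 3.09×10⁻⁵×1.4055 − 15.9×10⁻⁶×1.4094 = 2.102049×10⁻⁵ m/K
ΔT = 3.90×10⁻³ / 2.102049×10⁻⁵ = 185.533 K
T = 12.7 + 185.533 = 198.233 °C

T = 198.2 °C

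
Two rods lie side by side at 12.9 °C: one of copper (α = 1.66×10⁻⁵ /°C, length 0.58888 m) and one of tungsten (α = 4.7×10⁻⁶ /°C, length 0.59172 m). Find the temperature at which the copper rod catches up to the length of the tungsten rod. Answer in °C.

Equal length when α₁L₁ΔT − α₂L₂ΔT = L₂ − L₁ = 2.84×10⁻³ m
α₁L₁ = 9.775408×10⁻⁶, α₂L₂ = 2.781084×10⁻⁶ → Δ(αL) = 6.994324×10⁻⁶ m/K
ΔT = 2.84×10⁻³ / 6.994324×10⁻⁶ = 406.044 K, so T = 12.9 + 406.044 = 418.944 °C

T = 418.9 °C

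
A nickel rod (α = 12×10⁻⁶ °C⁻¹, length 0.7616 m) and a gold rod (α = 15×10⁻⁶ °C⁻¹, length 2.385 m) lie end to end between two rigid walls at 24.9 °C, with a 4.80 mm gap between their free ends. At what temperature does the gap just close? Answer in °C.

T = 132 °C

Gap closes when ΔL₁ + ΔL₂ = 4.80 mm = 4.80×10⁻³ m
(α₁L₁ + α₂L₂)ΔT = g
α₁L₁ + α₂L₂ = 12×10⁻⁶×0.7616 + 15×10⁻⁶×2.385 = 4.49142×10⁻⁵ m/K
ΔT = 4.80×10⁻³ / 4.49142×10⁻⁵ = 106.87 K
T = 24.9 + 106.87 = 131.77 °C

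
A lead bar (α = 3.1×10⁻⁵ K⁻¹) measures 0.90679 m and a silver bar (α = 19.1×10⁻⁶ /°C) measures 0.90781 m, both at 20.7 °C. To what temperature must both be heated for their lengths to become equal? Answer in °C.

T = 115.4 °C

L₁(1 + α₁ΔT) = L₂(1 + α₂ΔT) ⇒ ΔT = (L₂ − L₁)/(α₁L₁ − α₂L₂)
L₂ − L₁ = 0.90781 − 0.90679 = 1.02×10⁻³ m
α₁L₁ − α₂L₂ = 3.1×10⁻⁵×0.90679 − 19.1×10⁻⁶×0.90781 = 1.0771319×10⁻⁵ m/K
ΔT = 1.02×10⁻³ / 1.0771319×10⁻⁵ = 94.696 K
T = 20.7 + 94.696 = 115.396 °C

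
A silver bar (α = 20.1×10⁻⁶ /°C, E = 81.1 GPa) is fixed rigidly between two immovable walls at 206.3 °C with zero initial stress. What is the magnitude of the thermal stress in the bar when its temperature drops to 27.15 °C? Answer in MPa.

σ = 292 MPa

Fully constrained: the free strain ε = αΔT is blocked, so σ = Eε = EαΔT.
|ΔT| = 179.15 K
σ = 81.1×10⁹ × 20.1×10⁻⁶ × 179.15 = 2.92×10⁸ Pa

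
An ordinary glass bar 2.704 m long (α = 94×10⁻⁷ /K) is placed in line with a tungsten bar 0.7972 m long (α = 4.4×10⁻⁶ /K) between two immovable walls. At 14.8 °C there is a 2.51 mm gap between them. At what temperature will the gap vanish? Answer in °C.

T = 102 °C

α₁L₁ = 2.54176×10⁻⁵ m/K, α₂L₂ = 3.50768×10⁻⁶ m/K → total 2.892528×10⁻⁵ m/K
ΔT = g/(α₁L₁+α₂L₂) = 2.51×10⁻³ / 2.892528×10⁻⁵ = 86.78 K
T = 14.8 + 86.78 = 101.58 °C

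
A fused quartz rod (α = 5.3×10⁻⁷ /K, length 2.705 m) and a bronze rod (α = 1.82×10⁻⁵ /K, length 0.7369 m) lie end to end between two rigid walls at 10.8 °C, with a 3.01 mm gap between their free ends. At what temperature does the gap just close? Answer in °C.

Gap closes when ΔL₁ + ΔL₂ = 3.01 mm = 3.01×10⁻³ m
(α₁L₁ + α₂L₂)ΔT = g
α₁L₁ + α₂L₂ = 5.3×10⁻⁷×2.705 + 1.82×10⁻⁵×0.7369 = 1.484523×10⁻⁵ m/K
ΔT = 3.01×10⁻³ / 1.484523×10⁻⁵ = 202.76 K
T = 10.8 + 202.76 = 213.56 °C

T = 214 °C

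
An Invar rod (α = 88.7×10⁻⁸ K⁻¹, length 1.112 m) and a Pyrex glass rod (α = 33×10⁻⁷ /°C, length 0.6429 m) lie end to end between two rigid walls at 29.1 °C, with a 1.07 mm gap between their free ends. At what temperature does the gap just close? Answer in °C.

Gap closes when ΔL₁ + ΔL₂ = 1.07 mm = 1.07×10⁻³ m
(α₁L₁ + α₂L₂)ΔT = g
α₁L₁ + α₂L₂ = 88.7×10⁻⁸×1.112 + 33×10⁻⁷×0.6429 = 3.107914×10⁻⁶ m/K
ΔT = 1.07×10⁻³ / 3.107914×10⁻⁶ = 344.28 K
T = 29.1 + 344.28 = 373.38 °C

T = 373 °C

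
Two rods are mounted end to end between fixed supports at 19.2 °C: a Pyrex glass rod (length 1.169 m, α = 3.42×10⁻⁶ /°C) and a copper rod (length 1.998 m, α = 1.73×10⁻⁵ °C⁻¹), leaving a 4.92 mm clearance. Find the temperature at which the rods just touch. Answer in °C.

T = 147 °C

Gap closes when ΔL₁ + ΔL₂ = 4.92 mm = 4.92×10⁻³ m
(α₁L₁ + α₂L₂)ΔT = g
α₁L₁ + α₂L₂ = 3.42×10⁻⁶×1.169 + 1.73×10⁻⁵×1.998 = 3.856338×10⁻⁵ m/K
ΔT = 4.92×10⁻³ / 3.856338×10⁻⁵ = 127.58 K
T = 19.2 + 127.58 = 146.78 °C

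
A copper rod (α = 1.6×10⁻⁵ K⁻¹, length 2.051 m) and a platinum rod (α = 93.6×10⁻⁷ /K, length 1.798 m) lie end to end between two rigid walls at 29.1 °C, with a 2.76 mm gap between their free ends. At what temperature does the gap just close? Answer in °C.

α₁L₁ = 3.2816×10⁻⁵ m/K, α₂L₂ = 1.682928×10⁻⁵ m/K → total 4.964528×10⁻⁵ m/K
ΔT = g/(α₁L₁+α₂L₂) = 2.76×10⁻³ / 4.964528×10⁻⁵ = 55.594 K
T = 29.1 + 55.594 = 84.694 °C

T = 84.7 °C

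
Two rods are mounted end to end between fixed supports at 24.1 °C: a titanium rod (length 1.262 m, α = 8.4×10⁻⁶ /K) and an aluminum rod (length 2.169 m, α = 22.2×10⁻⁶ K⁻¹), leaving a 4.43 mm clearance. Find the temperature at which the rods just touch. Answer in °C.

Gap closes when ΔL₁ + ΔL₂ = 4.43 mm = 4.43×10⁻³ m
(α₁L₁ + α₂L₂)ΔT = g
α₁L₁ + α₂L₂ = 8.4×10⁻⁶×1.262 + 22.2×10⁻⁶×2.169 = 5.87526×10⁻⁵ m/K
ΔT = 4.43×10⁻³ / 5.87526×10⁻⁵ = 75.401 K
T = 24.1 + 75.401 = 99.501 °C

T = 99.5 °C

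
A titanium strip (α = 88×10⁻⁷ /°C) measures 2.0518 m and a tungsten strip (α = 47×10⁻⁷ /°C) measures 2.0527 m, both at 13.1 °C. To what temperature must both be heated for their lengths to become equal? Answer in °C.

Equal length when α₁L₁ΔT − α₂L₂ΔT = L₂ − L₁ = 9.00×10⁻⁴ m
α₁L₁ = 1.805584×10⁻⁵, α₂L₂ = 9.64769×10⁻⁶ → Δ(αL) = 8.40815×10⁻⁶ m/K
ΔT = 9.00×10⁻⁴ / 8.40815×10⁻⁶ = 107.039 K, so T = 13.1 + 107.039 = 120.139 °C

T = 120.1 °C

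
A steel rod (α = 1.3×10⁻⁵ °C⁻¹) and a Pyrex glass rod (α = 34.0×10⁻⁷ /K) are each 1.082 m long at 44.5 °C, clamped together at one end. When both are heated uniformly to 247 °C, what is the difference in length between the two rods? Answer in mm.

2.10 mm

ΔT = 202.5 K
steel: ΔL = 1.3×10⁻⁵ × 1.082 m × 202.5 = 2.8484×10⁻³ m = 2.8484 mm
Pyrex glass: ΔL = 34.0×10⁻⁷ × 1.082 m × 202.5 = 7.4496×10⁻⁴ m = 0.74496 mm
difference = 2.8484 − 0.74496 = 2.10344 mm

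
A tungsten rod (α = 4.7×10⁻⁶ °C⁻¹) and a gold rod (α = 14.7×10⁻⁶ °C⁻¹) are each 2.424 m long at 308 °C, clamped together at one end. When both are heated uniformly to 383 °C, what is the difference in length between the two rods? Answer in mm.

ΔT = 75 K
tungsten: ΔL = 4.7×10⁻⁶ × 2.424 m × 75 = 8.5446×10⁻⁴ m = 0.85446 mm
gold: ΔL = 14.7×10⁻⁶ × 2.424 m × 75 = 2.6725×10⁻³ m = 2.6725 mm
difference = 2.6725 − 0.85446 = 1.81804 mm

1.82 mm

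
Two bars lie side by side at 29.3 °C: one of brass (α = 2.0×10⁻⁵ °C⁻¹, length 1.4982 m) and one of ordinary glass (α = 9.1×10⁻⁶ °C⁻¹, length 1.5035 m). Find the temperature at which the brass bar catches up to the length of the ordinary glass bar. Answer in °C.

L₁(1 + α₁ΔT) = L₂(1 + α₂ΔT) ⇒ ΔT = (L₂ − L₁)/(α₁L₁ − α₂L₂)
L₂ − L₁ = 1.5035 − 1.4982 = 5.30×10⁻³ m
α₁L₁ − α₂L₂ = 2.0×10⁻⁵×1.4982 − 9.1×10⁻⁶×1.5035 = 1.628215×10⁻⁵ m/K
ΔT = 5.30×10⁻³ / 1.628215×10⁻⁵ = 325.510 K
T = 29.3 + 325.510 = 354.810 °C

T = 354.8 °C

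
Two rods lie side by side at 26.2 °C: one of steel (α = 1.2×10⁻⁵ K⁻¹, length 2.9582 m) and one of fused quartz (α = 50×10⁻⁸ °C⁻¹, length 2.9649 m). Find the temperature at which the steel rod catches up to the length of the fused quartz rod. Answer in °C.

T = 223.2 °C

Equal length when α₁L₁ΔT − α₂L₂ΔT = L₂ − L₁ = 6.70×10⁻³ m
α₁L₁ = 3.54984×10⁻⁵, α₂L₂ = 1.48245×10⁻⁶ → Δ(αL) = 3.401595×10⁻⁵ m/K
ΔT = 6.70×10⁻³ / 3.401595×10⁻⁵ = 196.966 K, so T = 26.2 + 196.966 = 223.166 °C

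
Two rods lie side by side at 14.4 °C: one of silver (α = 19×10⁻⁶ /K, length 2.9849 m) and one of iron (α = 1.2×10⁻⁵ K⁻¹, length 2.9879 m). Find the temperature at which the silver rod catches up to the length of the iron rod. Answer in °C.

T = 158.2 °C

Equal length when α₁L₁ΔT − α₂L₂ΔT = L₂ − L₁ = 3.00×10⁻³ m
α₁L₁ = 5.67131×10⁻⁵, α₂L₂ = 3.58548×10⁻⁵ → Δ(αL) = 2.08583×10⁻⁵ m/K
ΔT = 3.00×10⁻³ / 2.08583×10⁻⁵ = 143.828 K, so T = 14.4 + 143.828 = 158.228 °C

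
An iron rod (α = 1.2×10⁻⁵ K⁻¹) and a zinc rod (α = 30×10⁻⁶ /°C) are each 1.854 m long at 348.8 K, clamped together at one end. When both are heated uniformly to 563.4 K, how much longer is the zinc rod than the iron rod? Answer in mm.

7.16 mm

ΔT = 214.6 K
iron: ΔL = 1.2×10⁻⁵ × 1.854 m × 214.6 = 4.7744×10⁻³ m = 4.7744 mm
zinc: ΔL = 30×10⁻⁶ × 1.854 m × 214.6 = 1.1936×10⁻² m = 11.936 mm
difference = 11.936 − 4.7744 = 7.1616 mm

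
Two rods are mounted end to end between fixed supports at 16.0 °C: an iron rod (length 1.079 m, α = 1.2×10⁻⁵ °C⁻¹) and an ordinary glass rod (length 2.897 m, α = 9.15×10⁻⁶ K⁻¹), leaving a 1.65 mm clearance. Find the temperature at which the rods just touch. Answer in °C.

α₁L₁ = 1.2948×10⁻⁵ m/K, α₂L₂ = 2.650755×10⁻⁵ m/K → total 3.945555×10⁻⁵ m/K
ΔT = g/(α₁L₁+α₂L₂) = 1.65×10⁻³ / 3.945555×10⁻⁵ = 41.819 K
T = 16.0 + 41.819 = 57.819 °C

T = 57.8 °C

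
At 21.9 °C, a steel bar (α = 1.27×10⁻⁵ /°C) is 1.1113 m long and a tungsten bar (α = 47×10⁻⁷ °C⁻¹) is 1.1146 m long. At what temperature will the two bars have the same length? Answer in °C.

T = 393.7 °C

L₁(1 + α₁ΔT) = L₂(1 + α₂ΔT) ⇒ ΔT = (L₂ − L₁)/(α₁L₁ − α₂L₂)
L₂ − L₁ = 1.1146 − 1.1113 = 3.30×10⁻³ m
α₁L₁ − α₂L₂ = 1.27×10⁻⁵×1.1113 − 47×10⁻⁷×1.1146 = 8.87489×10⁻⁶ m/K
ΔT = 3.30×10⁻³ / 8.87489×10⁻⁶ = 371.836 K
T = 21.9 + 371.836 = 393.736 °C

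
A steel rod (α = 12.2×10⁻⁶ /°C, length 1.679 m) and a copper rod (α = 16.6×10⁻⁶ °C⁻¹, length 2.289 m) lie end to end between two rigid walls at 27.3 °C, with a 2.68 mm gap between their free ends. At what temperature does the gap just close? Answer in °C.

T = 73.1 °C

Gap closes when ΔL₁ + ΔL₂ = 2.68 mm = 2.68×10⁻³ m
(α₁L₁ + α₂L₂)ΔT = g
α₁L₁ + α₂L₂ = 12.2×10⁻⁶×1.679 + 16.6×10⁻⁶×2.289 = 5.84812×10⁻⁵ m/K
ΔT = 2.68×10⁻³ / 5.84812×10⁻⁵ = 45.827 K
T = 27.3 + 45.827 = 73.127 °C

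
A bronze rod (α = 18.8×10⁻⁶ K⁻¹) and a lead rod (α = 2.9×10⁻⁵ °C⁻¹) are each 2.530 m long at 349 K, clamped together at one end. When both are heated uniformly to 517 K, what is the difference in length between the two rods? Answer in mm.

ΔT = 168 K
bronze: ΔL = 18.8×10⁻⁶ × 2.530 m × 168 = 7.9908×10⁻³ m = 7.9908 mm
lead: ΔL = 2.9×10⁻⁵ × 2.530 m × 168 = 1.2326×10⁻² m = 12.326 mm
difference = 12.326 − 7.9908 = 4.3352 mm

4.34 mm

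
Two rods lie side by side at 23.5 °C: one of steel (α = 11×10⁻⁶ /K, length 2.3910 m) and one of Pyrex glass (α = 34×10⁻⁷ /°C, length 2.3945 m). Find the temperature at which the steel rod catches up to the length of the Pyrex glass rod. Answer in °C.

T = 216.2 °C

L₁(1 + α₁ΔT) = L₂(1 + α₂ΔT) ⇒ ΔT = (L₂ − L₁)/(α₁L₁ − α₂L₂)
L₂ − L₁ = 2.3945 − 2.3910 = 3.50×10⁻³ m
α₁L₁ − α₂L₂ = 11×10⁻⁶×2.3910 − 34×10⁻⁷×2.3945 = 1.81597×10⁻⁵ m/K
ΔT = 3.50×10⁻³ / 1.81597×10⁻⁵ = 192.734 K
T = 23.5 + 192.734 = 216.234 °C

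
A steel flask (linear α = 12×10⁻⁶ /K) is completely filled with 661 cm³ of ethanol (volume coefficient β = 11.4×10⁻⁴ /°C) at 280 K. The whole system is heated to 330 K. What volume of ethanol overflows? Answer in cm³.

36.5 cm³

The flask also expands: β_container ≈ 3α = 3.6×10⁻⁵ /K
Net overflow = V₀(β_liq − 3α_cont)ΔT
β − 3α = 1.14×10⁻³ − 3.6×10⁻⁵ = 1.104×10⁻³ /K; ΔT = 50 K
ΔV = 661 × 1.104×10⁻³ × 50 = 36.5 cm³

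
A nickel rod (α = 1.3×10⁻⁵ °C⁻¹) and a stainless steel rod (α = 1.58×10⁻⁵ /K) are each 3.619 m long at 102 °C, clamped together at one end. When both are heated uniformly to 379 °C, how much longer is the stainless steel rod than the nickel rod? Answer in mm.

ΔT = 277 K
nickel: ΔL = 1.3×10⁻⁵ × 3.619 m × 277 = 1.3032×10⁻² m = 13.032 mm
stainless steel: ΔL = 1.58×10⁻⁵ × 3.619 m × 277 = 1.5839×10⁻² m = 15.839 mm
difference = 15.839 − 13.032 = 2.807 mm

2.81 mm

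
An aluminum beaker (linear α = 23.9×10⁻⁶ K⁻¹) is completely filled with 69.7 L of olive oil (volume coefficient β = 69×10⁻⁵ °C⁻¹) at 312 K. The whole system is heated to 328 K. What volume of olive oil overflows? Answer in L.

0.690 L

The beaker also expands: β_container ≈ 3α = 7.17×10⁻⁵ /K
Net overflow = V₀(β_liq − 3α_cont)ΔT
β − 3α = 6.90×10⁻⁴ − 7.17×10⁻⁵ = 6.183×10⁻⁴ /K; ΔT = 16 K
ΔV = 69.7 × 6.183×10⁻⁴ × 16 = 0.690 L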